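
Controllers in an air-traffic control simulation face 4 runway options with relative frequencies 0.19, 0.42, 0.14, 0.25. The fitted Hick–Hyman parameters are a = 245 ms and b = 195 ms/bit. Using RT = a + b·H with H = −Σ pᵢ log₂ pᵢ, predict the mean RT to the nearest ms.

H = 0.19·log₂(1/0.19) + 0.42·log₂(1/0.42) + 0.14·log₂(1/0.14) + 0.25·log₂(1/0.25) = 1.8780 bits.
RT = 245 + 195 × 1.8780 = 611.21 ms.

611 ms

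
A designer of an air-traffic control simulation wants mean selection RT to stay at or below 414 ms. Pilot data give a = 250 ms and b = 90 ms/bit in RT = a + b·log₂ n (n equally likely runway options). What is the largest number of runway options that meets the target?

90·log₂ n ≤ 414 − 250 = 164, giving log₂ n ≤ 1.8222 and n ≤ 3.536. The largest whole number is 3.

3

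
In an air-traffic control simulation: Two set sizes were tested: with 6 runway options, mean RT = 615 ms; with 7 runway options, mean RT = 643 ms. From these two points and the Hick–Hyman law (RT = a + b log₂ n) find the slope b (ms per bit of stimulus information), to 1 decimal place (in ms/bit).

125.9 ms/bit

Slope: b = (643 − 615) / (log₂ 7 − log₂ 6) = 28/0.2224 = 125.904 ms/bit.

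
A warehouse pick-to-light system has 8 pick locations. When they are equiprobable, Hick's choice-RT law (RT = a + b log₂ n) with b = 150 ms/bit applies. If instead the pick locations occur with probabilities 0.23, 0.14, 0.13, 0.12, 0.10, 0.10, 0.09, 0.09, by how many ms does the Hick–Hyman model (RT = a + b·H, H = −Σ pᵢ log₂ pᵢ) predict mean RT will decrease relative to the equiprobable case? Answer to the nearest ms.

11 ms

The RT saving is b·ΔH. Equiprobable H₀ = log₂(8) = 3.0000 bits; with the given probabilities H = 2.9242 bits.
b·(H₀ − H) = 150 × (3.0000 − 2.9242) = 11.37 ms.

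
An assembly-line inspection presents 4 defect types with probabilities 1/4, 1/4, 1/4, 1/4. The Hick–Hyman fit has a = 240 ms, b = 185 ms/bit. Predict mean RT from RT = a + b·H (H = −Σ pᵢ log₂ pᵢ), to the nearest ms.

610 ms

H = −Σ pᵢ log₂ pᵢ = 0.25·2 + 0.25·2 + 0.25·2 + 0.25·2 = 2.000 bits.
RT = 240 + 185 × 2.000 = 610.00 ms.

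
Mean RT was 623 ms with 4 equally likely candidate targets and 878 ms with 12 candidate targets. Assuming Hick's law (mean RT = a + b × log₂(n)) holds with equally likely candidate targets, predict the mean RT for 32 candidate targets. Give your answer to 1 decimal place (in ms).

1105.7 ms

Solve the two-equation system in a and b:
  b = (878 − 623) / (log₂ 12 − log₂ 4) = 255 / (3.5850 − 2) = 160.887 ms/bit
  a = 623 − 160.887 × 2 = 301.226 ms
Then RT(32) = 301.226 + 160.887 × log₂ 32 = 301.226 + 160.887 × 5 ≈ 1105.661 ms.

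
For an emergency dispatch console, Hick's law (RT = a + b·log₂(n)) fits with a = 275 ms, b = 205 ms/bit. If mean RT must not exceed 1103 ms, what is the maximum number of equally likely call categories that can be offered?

Information budget: (1103 − 275)/205 = 4.0390 bits, so n ≤ 2^4.0390 = 16.439 → at most 16.

16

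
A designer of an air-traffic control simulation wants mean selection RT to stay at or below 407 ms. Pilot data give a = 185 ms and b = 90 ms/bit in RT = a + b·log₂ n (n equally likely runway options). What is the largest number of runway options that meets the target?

Set 185 + 90·log₂ n ≤ 407 → log₂ n ≤ (407 − 185)/90 = 2.4667.
So n ≤ 2^2.4667 = 5.528; the largest integer n is 5.

5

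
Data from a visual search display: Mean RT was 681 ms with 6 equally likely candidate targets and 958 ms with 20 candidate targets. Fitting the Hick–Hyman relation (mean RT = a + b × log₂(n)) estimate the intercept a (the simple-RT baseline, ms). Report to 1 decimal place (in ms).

268.8 ms

b = (RT₂ − RT₁)/(log₂ n₂ − log₂ n₁) = (958 − 681)/(4.3219 − 2.5850) = 159.474 ms/bit.
Intercept: a = 681 − 159.474·log₂(6) = 268.767 ms.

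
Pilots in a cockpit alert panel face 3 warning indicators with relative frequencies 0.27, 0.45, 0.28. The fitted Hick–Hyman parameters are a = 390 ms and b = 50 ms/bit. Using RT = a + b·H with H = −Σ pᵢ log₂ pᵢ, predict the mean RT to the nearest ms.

467 ms

H = 0.27·log₂(1/0.27) + 0.45·log₂(1/0.45) + 0.28·log₂(1/0.28) = 1.5426 bits.
RT = 390 + 50 × 1.5426 = 467.13 ms.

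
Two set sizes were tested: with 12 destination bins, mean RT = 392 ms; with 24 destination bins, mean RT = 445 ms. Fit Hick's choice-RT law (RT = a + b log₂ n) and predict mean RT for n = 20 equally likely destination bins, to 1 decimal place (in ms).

431.1 ms

RT is linear in log₂ n, so two points fix the line:
  b = (445 − 392) / (log₂ 24 − log₂ 12) = 53 / (4.5850 − 3.5850) = 53.000 ms/bit
  a = 392 − 53.000 × 3.5850 = 201.997 ms
Then RT(20) = 201.997 + 53.000 × log₂ 20 = 201.997 + 53.000 × 4.3219 ≈ 431.059 ms.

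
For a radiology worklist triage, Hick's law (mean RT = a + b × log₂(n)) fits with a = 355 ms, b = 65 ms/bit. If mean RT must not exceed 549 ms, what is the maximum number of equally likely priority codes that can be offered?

Information budget: (549 − 355)/65 = 2.9846 bits, so n ≤ 2^2.9846 = 7.915 → at most 7.

7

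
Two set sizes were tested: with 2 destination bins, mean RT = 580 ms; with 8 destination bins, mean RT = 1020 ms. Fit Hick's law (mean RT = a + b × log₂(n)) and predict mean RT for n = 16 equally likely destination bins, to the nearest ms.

Fit slope and intercept:
  b = (1020 − 580) / (log₂ 8 − log₂ 2) = 440 / (3 − 1) = 220 ms/bit
  a = 580 − 220 × 1 = 360 ms
Then RT(16) = 360 + 220 × log₂ 16 = 360 + 220 × 4 ≈ 1240.000 ms.

1240 ms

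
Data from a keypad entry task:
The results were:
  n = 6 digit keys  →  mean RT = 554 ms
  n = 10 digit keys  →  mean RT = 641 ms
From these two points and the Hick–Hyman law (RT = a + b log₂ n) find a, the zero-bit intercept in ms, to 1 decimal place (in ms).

Slope: b = (641 − 554) / (log₂ 10 − log₂ 6) = 87/0.7370 = 118.052 ms/bit.
Intercept: a = 554 − 118.052·log₂(6) = 248.841 ms.

248.8 ms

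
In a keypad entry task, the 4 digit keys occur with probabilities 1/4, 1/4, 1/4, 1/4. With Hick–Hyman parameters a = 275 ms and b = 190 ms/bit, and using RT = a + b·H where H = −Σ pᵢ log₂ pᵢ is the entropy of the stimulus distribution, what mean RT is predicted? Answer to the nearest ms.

655 ms

Each term −pᵢ log₂ pᵢ: 0.25·2 + 0.25·2 + 0.25·2 + 0.25·2; summed, H = 2.000 bits.
Mean RT = a + bH = 275 + 190·2.000 = 655.00 ms.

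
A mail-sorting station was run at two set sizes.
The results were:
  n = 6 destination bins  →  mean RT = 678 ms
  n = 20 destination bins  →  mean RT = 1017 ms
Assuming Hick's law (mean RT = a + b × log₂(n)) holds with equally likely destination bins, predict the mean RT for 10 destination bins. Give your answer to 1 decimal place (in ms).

821.8 ms

Solve the two-equation system in a and b:
  b = (1017 − 678) / (log₂ 20 − log₂ 6) = 339 / (4.3219 − 2.5850) = 195.168 ms/bit
  a = 678 − 195.168 × 2.5850 = 173.498 ms
Then RT(10) = 173.498 + 195.168 × log₂ 10 = 173.498 + 195.168 × 3.3219 ≈ 821.832 ms.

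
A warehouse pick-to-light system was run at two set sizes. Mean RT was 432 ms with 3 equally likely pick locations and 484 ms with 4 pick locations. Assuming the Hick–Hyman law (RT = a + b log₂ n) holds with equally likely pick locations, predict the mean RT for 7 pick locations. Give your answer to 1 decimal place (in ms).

Solve the two-equation system in a and b:
  b = (484 − 432) / (log₂ 4 − log₂ 3) = 52 / (2 − 1.5850) = 125.290 ms/bit
  a = 432 − 125.290 × 1.5850 = 233.420 ms
Then RT(7) = 233.420 + 125.290 × log₂ 7 = 233.420 + 125.290 × 2.8074 ≈ 585.153 ms.

585.2 ms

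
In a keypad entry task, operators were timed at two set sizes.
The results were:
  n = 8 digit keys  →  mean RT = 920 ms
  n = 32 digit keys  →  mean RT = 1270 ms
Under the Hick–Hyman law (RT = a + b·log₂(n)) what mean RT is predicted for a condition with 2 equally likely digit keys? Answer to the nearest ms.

570 ms

RT is linear in log₂ n, so two points fix the line:
  b = (1270 − 920) / (log₂ 32 − log₂ 8) = 350 / (5 − 3) = 175 ms/bit
  a = 920 − 175 × 3 = 395 ms
Then RT(2) = 395 + 175 × log₂ 2 = 395 + 175 × 1 ≈ 570.000 ms.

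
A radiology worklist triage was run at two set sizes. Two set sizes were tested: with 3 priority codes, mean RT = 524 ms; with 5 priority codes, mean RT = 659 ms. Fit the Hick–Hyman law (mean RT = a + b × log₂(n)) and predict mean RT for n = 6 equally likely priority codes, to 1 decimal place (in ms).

Solve the two-equation system in a and b:
  b = (659 − 524) / (log₂ 5 − log₂ 3) = 135 / (2.3219 − 1.5850) = 183.184 ms/bit
  a = 524 − 183.184 × 1.5850 = 233.661 ms
Then RT(6) = 233.661 + 183.184 × log₂ 6 = 233.661 + 183.184 × 2.5850 ≈ 707.184 ms.

707.2 ms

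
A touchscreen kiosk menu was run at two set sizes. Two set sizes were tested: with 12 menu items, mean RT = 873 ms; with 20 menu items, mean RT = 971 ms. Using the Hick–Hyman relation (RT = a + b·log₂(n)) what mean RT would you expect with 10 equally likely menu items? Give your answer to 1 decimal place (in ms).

838.0 ms

Fit slope and intercept:
  b = (971 − 873) / (log₂ 20 − log₂ 12) = 98 / (4.3219 − 3.5850) = 132.978 ms/bit
  a = 873 − 132.978 × 3.5850 = 396.280 ms
Then RT(10) = 396.280 + 132.978 × log₂ 10 = 396.280 + 132.978 × 3.3219 ≈ 838.022 ms.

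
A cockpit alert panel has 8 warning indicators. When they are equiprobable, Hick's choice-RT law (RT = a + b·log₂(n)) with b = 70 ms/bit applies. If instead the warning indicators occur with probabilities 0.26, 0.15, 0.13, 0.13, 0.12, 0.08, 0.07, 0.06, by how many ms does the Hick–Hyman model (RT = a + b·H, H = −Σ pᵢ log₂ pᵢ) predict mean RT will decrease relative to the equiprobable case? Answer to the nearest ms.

10 ms

The RT saving is b·ΔH. Equiprobable H₀ = log₂(8) = 3.0000 bits; with the given probabilities H = 2.8518 bits.
b·(H₀ − H) = 70 × (3.0000 − 2.8518) = 10.37 ms.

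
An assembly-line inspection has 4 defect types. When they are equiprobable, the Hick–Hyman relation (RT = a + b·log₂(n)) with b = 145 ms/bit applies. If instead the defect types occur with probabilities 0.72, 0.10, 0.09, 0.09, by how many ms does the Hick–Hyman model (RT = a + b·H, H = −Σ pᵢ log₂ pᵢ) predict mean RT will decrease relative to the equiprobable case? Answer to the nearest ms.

102 ms

Equiprobable entropy H₀ = log₂ 4 = 2.0000 bits.
Skewed entropy H = −Σ pᵢ log₂ pᵢ = 1.2987 bits.
ΔRT = b·(H₀ − H) = 145 × 0.7013 = 101.68 ms.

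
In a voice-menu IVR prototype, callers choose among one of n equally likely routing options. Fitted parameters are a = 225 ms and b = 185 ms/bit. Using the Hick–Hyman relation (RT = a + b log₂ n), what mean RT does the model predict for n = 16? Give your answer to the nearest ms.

log₂(16) = 4 bits, so RT = 225 + 185 × 4 ≈ 965.000 ms.

965 ms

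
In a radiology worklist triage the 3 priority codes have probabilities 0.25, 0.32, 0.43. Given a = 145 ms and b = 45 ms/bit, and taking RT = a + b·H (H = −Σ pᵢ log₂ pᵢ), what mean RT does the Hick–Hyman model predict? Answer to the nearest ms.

215 ms

Entropy contributions −pᵢ log₂ pᵢ: 0.5000, 0.5260, 0.5236; sum H = 1.5496 bits.
RT = a + bH = 145 + 45·1.5496 = 214.73 ms.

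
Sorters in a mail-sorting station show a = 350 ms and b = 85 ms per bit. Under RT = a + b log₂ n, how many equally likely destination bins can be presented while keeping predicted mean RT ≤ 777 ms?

32

Set 350 + 85·log₂ n ≤ 777 → log₂ n ≤ (777 − 350)/85 = 5.0235.
So n ≤ 2^5.0235 = 32.526; the largest integer n is 32.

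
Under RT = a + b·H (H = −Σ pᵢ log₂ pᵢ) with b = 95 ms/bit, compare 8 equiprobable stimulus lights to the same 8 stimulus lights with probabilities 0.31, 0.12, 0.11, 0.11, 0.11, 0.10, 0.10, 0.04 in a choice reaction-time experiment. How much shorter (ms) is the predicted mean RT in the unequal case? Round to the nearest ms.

The RT saving is b·ΔH. Equiprobable H₀ = log₂(8) = 3.0000 bits; with the given probabilities H = 2.7919 bits.
b·(H₀ − H) = 95 × (3.0000 − 2.7919) = 19.77 ms.

20 ms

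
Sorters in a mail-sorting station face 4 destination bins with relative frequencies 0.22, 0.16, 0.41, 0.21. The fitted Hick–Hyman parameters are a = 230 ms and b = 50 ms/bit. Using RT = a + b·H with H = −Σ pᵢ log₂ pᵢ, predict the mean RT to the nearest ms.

325 ms

H = 0.22·log₂(1/0.22) + 0.16·log₂(1/0.16) + 0.41·log₂(1/0.41) + 0.21·log₂(1/0.21) = 1.9038 bits.
RT = 230 + 50 × 1.9038 = 325.19 ms.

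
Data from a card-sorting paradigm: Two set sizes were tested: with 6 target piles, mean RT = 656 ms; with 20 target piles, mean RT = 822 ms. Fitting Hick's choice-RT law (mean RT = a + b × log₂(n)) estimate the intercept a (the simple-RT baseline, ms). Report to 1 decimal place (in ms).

409.0 ms

Slope: b = (822 − 656) / (log₂ 20 − log₂ 6) = 166/1.7370 = 95.569 ms/bit.
Intercept: a = 656 − 95.569·log₂(6) = 408.958 ms.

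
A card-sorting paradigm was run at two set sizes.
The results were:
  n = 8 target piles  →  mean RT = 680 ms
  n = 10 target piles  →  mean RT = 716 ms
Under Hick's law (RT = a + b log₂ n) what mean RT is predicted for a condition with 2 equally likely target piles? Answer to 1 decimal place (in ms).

RT is linear in log₂ n, so two points fix the line:
  b = (716 − 680) / (log₂ 10 − log₂ 8) = 36 / (3.3219 − 3) = 111.826 ms/bit
  a = 680 − 111.826 × 3 = 344.521 ms
Then RT(2) = 344.521 + 111.826 × log₂ 2 = 344.521 + 111.826 × 1 ≈ 456.348 ms.

456.3 ms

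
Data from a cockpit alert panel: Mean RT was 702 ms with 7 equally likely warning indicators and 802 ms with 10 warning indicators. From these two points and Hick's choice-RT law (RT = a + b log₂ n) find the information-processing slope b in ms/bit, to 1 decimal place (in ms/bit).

Slope: b = (802 − 702) / (log₂ 10 − log₂ 7) = 100/0.5146 = 194.336 ms/bit.

194.3 ms/bit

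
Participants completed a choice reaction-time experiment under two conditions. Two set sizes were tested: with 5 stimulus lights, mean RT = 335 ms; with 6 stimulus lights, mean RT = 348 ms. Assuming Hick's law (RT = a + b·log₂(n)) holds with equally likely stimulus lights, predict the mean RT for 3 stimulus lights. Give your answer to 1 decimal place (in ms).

RT is linear in log₂ n, so two points fix the line:
  b = (348 − 335) / (log₂ 6 − log₂ 5) = 13 / (2.5850 − 2.3219) = 49.423 ms/bit
  a = 335 − 49.423 × 2.3219 = 220.243 ms
Then RT(3) = 220.243 + 49.423 × log₂ 3 = 220.243 + 49.423 × 1.5850 ≈ 298.577 ms.

298.6 ms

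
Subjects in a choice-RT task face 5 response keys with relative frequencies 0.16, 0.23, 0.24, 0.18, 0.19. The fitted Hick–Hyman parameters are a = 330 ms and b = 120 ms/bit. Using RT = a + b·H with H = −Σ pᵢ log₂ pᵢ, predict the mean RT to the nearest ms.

Entropy contributions −pᵢ log₂ pᵢ: 0.4230, 0.4877, 0.4941, 0.4453, 0.4552; sum H = 2.3054 bits.
RT = a + bH = 330 + 120·2.3054 = 606.64 ms.

607 ms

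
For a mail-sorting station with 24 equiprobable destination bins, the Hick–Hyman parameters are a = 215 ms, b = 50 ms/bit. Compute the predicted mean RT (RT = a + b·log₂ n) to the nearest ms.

444 ms

log₂(24) = 4.5850 bits, so RT = 215 + 50 × 4.5850 ≈ 444.248 ms.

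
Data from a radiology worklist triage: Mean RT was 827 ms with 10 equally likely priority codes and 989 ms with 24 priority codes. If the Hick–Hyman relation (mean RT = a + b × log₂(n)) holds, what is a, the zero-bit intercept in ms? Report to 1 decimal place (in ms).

b = (RT₂ − RT₁)/(log₂ n₂ − log₂ n₁) = (989 − 827)/(4.5850 − 3.3219) = 128.263 ms/bit.
Intercept: a = 827 − 128.263·log₂(10) = 400.921 ms.

400.9 ms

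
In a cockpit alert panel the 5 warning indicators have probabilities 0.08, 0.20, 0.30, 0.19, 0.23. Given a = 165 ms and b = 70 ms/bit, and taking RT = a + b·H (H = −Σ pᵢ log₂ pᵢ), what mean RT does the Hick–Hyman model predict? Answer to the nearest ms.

320 ms

Entropy contributions −pᵢ log₂ pᵢ: 0.2915, 0.4644, 0.5211, 0.4552, 0.4877; sum H = 2.2199 bits.
RT = a + bH = 165 + 70·2.2199 = 320.39 ms.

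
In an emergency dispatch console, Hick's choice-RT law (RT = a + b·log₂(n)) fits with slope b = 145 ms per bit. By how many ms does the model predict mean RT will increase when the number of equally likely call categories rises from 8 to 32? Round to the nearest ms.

Only the slope matters, since a is common to both: ΔRT = b·log₂(n₂/n₁).
log₂(32) − log₂(8) = log₂(32/8) = log₂(4) = 2.
ΔRT = 145 × 2.0000 = 290.000 ms.

290 ms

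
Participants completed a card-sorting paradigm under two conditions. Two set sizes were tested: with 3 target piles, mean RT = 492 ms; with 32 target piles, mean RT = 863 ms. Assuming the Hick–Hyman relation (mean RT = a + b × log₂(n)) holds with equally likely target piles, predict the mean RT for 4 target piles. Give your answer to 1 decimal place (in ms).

Fit slope and intercept:
  b = (863 − 492) / (log₂ 32 − log₂ 3) = 371 / (5 − 1.5850) = 108.637 ms/bit
  a = 492 − 108.637 × 1.5850 = 319.814 ms
Then RT(4) = 319.814 + 108.637 × log₂ 4 = 319.814 + 108.637 × 2 ≈ 537.088 ms.

537.1 ms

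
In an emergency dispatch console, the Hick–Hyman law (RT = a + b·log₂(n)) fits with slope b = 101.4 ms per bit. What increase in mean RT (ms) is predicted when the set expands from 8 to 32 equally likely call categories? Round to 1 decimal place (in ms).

202.8 ms

ΔRT = (a + b log₂ n₂) − (a + b log₂ n₁) = b·(log₂ n₂ − log₂ n₁).
log₂(32) − log₂(8) = log₂(32/8) = log₂(4) = 2.
ΔRT = 101.4 × 2.0000 = 202.800 ms.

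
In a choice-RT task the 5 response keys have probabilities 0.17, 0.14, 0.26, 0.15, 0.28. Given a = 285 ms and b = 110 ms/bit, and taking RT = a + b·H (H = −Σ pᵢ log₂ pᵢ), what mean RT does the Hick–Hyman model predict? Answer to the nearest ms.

H = 0.17·log₂(1/0.17) + 0.14·log₂(1/0.14) + 0.26·log₂(1/0.26) + 0.15·log₂(1/0.15) + 0.28·log₂(1/0.28) = 2.2618 bits.
RT = 285 + 110 × 2.2618 = 533.79 ms.

534 ms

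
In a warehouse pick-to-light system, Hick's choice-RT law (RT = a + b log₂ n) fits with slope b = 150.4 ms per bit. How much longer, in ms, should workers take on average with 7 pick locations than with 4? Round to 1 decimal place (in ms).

Only the slope matters, since a is common to both: ΔRT = b·log₂(n₂/n₁).
log₂(7) − log₂(4) = 2.8074 − 2 = 0.8074.
ΔRT = 150.4 × 0.8074 = 121.426 ms.

121.4 ms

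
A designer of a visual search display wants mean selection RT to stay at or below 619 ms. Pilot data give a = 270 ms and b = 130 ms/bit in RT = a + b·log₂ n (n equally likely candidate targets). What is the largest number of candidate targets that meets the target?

Information budget: (619 − 270)/130 = 2.6846 bits, so n ≤ 2^2.6846 = 6.429 → at most 6.

6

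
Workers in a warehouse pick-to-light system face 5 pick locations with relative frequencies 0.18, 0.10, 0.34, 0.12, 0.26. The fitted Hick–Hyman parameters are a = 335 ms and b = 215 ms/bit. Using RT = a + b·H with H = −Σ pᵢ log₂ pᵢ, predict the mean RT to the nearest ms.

803 ms

H = 0.18·log₂(1/0.18) + 0.10·log₂(1/0.10) + 0.34·log₂(1/0.34) + 0.12·log₂(1/0.12) + 0.26·log₂(1/0.26) = 2.1790 bits.
RT = 335 + 215 × 2.1790 = 803.49 ms.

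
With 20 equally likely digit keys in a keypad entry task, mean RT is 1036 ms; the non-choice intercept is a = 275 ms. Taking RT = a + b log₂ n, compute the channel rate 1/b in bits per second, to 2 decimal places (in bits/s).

Choice component = 1036 − 275 = 761 ms over log₂(20) = 4.3219 bits.
b = 761 / 4.3219 = 176.079 ms/bit, so 1/b = 5.679 bits/s.

5.68 bits/s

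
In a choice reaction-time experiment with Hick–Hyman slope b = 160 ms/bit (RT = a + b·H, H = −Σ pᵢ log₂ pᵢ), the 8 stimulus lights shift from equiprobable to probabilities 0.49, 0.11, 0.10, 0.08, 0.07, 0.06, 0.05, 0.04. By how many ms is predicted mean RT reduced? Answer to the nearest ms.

97 ms

Equiprobable entropy H₀ = log₂ 8 = 3.0000 bits.
Skewed entropy H = −Σ pᵢ log₂ pᵢ = 2.3922 bits.
ΔRT = b·(H₀ − H) = 160 × 0.6078 = 97.25 ms.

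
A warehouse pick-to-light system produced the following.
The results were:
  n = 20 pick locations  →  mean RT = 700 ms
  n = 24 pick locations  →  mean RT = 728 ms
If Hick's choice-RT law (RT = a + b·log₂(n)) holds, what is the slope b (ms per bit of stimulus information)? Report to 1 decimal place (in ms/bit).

106.4 ms/bit

Slope: b = (728 − 700) / (log₂ 24 − log₂ 20) = 28/0.2630 = 106.450 ms/bit.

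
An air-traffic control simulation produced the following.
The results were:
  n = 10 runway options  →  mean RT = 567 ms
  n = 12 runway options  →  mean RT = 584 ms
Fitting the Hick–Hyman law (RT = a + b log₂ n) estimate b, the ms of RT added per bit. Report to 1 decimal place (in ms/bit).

64.6 ms/bit

Slope: b = (584 − 567) / (log₂ 12 − log₂ 10) = 17/0.2630 = 64.630 ms/bit.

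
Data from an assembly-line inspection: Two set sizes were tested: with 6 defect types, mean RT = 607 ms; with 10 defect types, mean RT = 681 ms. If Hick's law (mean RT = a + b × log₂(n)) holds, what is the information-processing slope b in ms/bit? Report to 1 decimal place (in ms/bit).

100.4 ms/bit

Slope: b = (681 − 607) / (log₂ 10 − log₂ 6) = 74/0.7370 = 100.412 ms/bit.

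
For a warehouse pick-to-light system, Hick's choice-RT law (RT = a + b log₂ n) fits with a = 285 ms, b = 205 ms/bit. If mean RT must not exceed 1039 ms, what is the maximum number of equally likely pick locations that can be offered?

12

Information budget: (1039 − 285)/205 = 3.6780 bits, so n ≤ 2^3.6780 = 12.800 → at most 12.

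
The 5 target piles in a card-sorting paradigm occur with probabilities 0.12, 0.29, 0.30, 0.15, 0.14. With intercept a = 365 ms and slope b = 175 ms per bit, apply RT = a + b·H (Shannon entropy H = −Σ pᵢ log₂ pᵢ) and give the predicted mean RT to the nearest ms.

752 ms

Entropy contributions −pᵢ log₂ pᵢ: 0.3671, 0.5179, 0.5211, 0.4105, 0.3971; sum H = 2.2137 bits.
RT = a + bH = 365 + 175·2.2137 = 752.40 ms.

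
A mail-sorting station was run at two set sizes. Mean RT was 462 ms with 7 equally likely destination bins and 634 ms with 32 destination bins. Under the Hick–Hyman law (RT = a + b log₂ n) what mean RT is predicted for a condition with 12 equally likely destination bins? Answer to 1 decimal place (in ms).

Solve the two-equation system in a and b:
  b = (634 − 462) / (log₂ 32 − log₂ 7) = 172 / (5 − 2.8074) = 78.444 ms/bit
  a = 462 − 78.444 × 2.8074 = 241.780 ms
Then RT(12) = 241.780 + 78.444 × log₂ 12 = 241.780 + 78.444 × 3.5850 ≈ 522.999 ms.

523.0 ms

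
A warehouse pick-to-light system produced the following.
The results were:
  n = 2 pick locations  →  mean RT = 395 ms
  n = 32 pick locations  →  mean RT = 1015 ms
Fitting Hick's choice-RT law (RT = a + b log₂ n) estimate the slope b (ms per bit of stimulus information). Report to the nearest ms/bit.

155 ms/bit

b = (RT₂ − RT₁)/(log₂ n₂ − log₂ n₁) = (1015 − 395)/(5 − 1) = 155 ms/bit.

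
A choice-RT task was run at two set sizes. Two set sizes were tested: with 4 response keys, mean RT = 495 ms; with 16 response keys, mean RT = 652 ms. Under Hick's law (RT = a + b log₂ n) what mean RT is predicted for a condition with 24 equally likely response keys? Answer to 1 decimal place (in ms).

697.9 ms

With log₂ n on the abscissa the relation is linear; from the two conditions:
  b = (652 − 495) / (log₂ 16 − log₂ 4) = 157 / (4 − 2) = 78.500 ms/bit
  a = 495 − 78.500 × 2 = 338.000 ms
Then RT(24) = 338.000 + 78.500 × log₂ 24 = 338.000 + 78.500 × 4.5850 ≈ 697.920 ms.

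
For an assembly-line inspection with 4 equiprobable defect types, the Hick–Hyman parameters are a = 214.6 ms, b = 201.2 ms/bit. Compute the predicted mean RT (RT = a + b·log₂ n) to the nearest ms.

617 ms

log₂(4) = 2 bits, so RT = 214.6 + 201.2 × 2 ≈ 617.000 ms.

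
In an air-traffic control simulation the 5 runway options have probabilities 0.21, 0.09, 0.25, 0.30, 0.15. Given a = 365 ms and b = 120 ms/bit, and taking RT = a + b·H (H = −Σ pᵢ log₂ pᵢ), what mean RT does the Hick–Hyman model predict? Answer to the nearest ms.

631 ms

Entropy contributions −pᵢ log₂ pᵢ: 0.4728, 0.3127, 0.5000, 0.5211, 0.4105; sum H = 2.2171 bits.
RT = a + bH = 365 + 120·2.2171 = 631.05 ms.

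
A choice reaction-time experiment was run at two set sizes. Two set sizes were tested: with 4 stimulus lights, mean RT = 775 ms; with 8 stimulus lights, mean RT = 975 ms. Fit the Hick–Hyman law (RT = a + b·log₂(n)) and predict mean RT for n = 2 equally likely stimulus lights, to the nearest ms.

With log₂ n on the abscissa the relation is linear; from the two conditions:
  b = (975 − 775) / (log₂ 8 − log₂ 4) = 200 / (3 − 2) = 200 ms/bit
  a = 775 − 200 × 2 = 375 ms
Then RT(2) = 375 + 200 × log₂ 2 = 375 + 200 × 1 ≈ 575.000 ms.

575 ms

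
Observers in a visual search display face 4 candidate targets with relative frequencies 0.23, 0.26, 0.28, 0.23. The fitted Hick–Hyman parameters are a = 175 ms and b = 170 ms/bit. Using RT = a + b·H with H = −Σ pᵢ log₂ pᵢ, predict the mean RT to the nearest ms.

514 ms

Entropy contributions −pᵢ log₂ pᵢ: 0.4877, 0.5053, 0.5142, 0.4877; sum H = 1.9948 bits.
RT = a + bH = 175 + 170·1.9948 = 514.12 ms.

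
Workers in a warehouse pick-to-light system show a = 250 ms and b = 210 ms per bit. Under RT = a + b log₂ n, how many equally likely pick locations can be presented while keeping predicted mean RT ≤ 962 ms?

Set 250 + 210·log₂ n ≤ 962 → log₂ n ≤ (962 − 250)/210 = 3.3905.
So n ≤ 2^3.3905 = 10.487; the largest integer n is 10.

10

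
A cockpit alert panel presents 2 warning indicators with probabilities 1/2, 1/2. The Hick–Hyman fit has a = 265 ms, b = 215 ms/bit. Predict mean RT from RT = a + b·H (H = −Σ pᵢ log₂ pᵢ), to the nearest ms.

H = −Σ pᵢ log₂ pᵢ = 0.5·1 + 0.5·1 = 1.000 bits.
RT = 265 + 215 × 1.000 = 480.00 ms.

480 ms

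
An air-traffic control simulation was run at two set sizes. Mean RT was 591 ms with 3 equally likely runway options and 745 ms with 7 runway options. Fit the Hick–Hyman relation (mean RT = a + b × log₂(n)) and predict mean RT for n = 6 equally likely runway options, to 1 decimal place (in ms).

717.0 ms

Fit slope and intercept:
  b = (745 − 591) / (log₂ 7 − log₂ 3) = 154 / (2.8074 − 1.5850) = 125.982 ms/bit
  a = 591 − 125.982 × 1.5850 = 391.323 ms
Then RT(6) = 391.323 + 125.982 × log₂ 6 = 391.323 + 125.982 × 2.5850 ≈ 716.982 ms.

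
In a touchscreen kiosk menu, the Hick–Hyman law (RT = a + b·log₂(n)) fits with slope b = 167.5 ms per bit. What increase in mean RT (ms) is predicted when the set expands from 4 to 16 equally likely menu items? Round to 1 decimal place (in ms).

Only the slope matters, since a is common to both: ΔRT = b·log₂(n₂/n₁).
log₂(16) − log₂(4) = log₂(16/4) = log₂(4) = 2.
ΔRT = 167.5 × 2.0000 = 335.000 ms.

335.0 ms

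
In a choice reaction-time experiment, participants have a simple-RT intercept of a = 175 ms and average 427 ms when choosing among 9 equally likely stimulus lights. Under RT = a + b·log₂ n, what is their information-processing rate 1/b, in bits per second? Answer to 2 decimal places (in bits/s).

12.58 bits/s

Choice component = 427 − 175 = 252 ms over log₂(9) = 3.1699 bits.
b = 252 / 3.1699 = 79.497 ms/bit, so 1/b = 12.579 bits/s.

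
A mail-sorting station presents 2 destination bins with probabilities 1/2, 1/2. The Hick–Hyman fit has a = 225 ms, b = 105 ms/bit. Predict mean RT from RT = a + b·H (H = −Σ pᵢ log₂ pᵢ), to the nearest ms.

Each term −pᵢ log₂ pᵢ: 0.5·1 + 0.5·1; summed, H = 1.000 bits.
Mean RT = a + bH = 225 + 105·1.000 = 330.00 ms.

330 ms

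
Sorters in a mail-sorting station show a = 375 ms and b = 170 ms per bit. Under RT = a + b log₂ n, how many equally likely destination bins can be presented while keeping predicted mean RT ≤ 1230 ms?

170·log₂ n ≤ 1230 − 375 = 855, giving log₂ n ≤ 5.0294 and n ≤ 32.659. The largest whole number is 32.

32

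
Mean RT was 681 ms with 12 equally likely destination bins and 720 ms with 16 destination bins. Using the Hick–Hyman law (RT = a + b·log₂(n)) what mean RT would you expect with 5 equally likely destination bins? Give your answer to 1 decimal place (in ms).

Solve the two-equation system in a and b:
  b = (720 − 681) / (log₂ 16 − log₂ 12) = 39 / (4 − 3.5850) = 93.967 ms/bit
  a = 681 − 93.967 × 3.5850 = 344.130 ms
Then RT(5) = 344.130 + 93.967 × log₂ 5 = 344.130 + 93.967 × 2.3219 ≈ 562.316 ms.

562.3 ms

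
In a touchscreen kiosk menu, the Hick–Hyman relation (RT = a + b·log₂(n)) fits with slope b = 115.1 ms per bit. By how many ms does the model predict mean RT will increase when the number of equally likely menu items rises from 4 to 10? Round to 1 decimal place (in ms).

152.2 ms

Only the slope matters, since a is common to both: ΔRT = b·log₂(n₂/n₁).
log₂(10) − log₂(4) = 3.3219 − 2 = 1.3219.
ΔRT = 115.1 × 1.3219 = 152.154 ms.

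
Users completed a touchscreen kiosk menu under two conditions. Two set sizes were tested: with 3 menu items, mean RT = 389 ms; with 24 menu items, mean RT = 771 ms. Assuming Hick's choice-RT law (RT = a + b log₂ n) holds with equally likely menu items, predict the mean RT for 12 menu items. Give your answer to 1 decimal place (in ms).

RT is linear in log₂ n, so two points fix the line:
  b = (771 − 389) / (log₂ 24 − log₂ 3) = 382 / (4.5850 − 1.5850) = 127.333 ms/bit
  a = 389 − 127.333 × 1.5850 = 187.181 ms
Then RT(12) = 187.181 + 127.333 × log₂ 12 = 187.181 + 127.333 × 3.5850 ≈ 643.667 ms.

643.7 ms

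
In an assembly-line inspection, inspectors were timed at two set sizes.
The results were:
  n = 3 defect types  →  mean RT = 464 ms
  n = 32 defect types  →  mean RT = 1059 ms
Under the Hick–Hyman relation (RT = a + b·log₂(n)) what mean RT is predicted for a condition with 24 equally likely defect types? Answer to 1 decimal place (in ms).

986.7 ms

With log₂ n on the abscissa the relation is linear; from the two conditions:
  b = (1059 − 464) / (log₂ 32 − log₂ 3) = 595 / (5 − 1.5850) = 174.229 ms/bit
  a = 464 − 174.229 × 1.5850 = 187.853 ms
Then RT(24) = 187.853 + 174.229 × log₂ 24 = 187.853 + 174.229 × 4.5850 ≈ 986.688 ms.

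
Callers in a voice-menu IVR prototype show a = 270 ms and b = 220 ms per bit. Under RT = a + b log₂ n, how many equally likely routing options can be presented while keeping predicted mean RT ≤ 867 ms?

Information budget: (867 − 270)/220 = 2.7136 bits, so n ≤ 2^2.7136 = 6.560 → at most 6.

6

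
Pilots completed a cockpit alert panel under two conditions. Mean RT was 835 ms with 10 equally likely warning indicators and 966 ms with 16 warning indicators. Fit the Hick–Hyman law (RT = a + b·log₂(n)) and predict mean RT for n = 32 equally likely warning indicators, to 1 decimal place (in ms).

1159.2 ms

Solve the two-equation system in a and b:
  b = (966 − 835) / (log₂ 16 − log₂ 10) = 131 / (4 − 3.3219) = 193.195 ms/bit
  a = 835 − 193.195 × 3.3219 = 193.221 ms
Then RT(32) = 193.221 + 193.195 × log₂ 32 = 193.221 + 193.195 × 5 ≈ 1159.195 ms.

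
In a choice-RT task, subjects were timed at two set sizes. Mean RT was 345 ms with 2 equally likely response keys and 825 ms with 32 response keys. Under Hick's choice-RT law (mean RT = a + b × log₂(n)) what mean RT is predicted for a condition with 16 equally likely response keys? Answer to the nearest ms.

705 ms

RT is linear in log₂ n, so two points fix the line:
  b = (825 − 345) / (log₂ 32 − log₂ 2) = 480 / (5 − 1) = 120 ms/bit
  a = 345 − 120 × 1 = 225 ms
Then RT(16) = 225 + 120 × log₂ 16 = 225 + 120 × 4 ≈ 705.000 ms.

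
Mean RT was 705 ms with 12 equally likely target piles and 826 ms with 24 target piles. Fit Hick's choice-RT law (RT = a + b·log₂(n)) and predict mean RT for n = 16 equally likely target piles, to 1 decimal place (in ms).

RT is linear in log₂ n, so two points fix the line:
  b = (826 − 705) / (log₂ 24 − log₂ 12) = 121 / (4.5850 − 3.5850) = 121.000 ms/bit
  a = 705 − 121.000 × 3.5850 = 271.220 ms
Then RT(16) = 271.220 + 121.000 × log₂ 16 = 271.220 + 121.000 × 4 ≈ 755.220 ms.

755.2 ms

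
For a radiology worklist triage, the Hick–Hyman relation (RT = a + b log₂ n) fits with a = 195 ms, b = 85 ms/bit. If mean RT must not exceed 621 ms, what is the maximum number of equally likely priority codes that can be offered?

85·log₂ n ≤ 621 − 195 = 426, giving log₂ n ≤ 5.0118 and n ≤ 32.262. The largest whole number is 32.

32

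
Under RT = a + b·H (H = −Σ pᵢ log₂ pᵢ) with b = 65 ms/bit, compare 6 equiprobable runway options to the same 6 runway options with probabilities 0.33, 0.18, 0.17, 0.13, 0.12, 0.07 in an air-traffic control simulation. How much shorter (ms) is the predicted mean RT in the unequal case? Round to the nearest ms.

Equiprobable entropy H₀ = log₂ 6 = 2.5850 bits.
Skewed entropy H = −Σ pᵢ log₂ pᵢ = 2.4260 bits.
ΔRT = b·(H₀ − H) = 65 × 0.1590 = 10.33 ms.

10 ms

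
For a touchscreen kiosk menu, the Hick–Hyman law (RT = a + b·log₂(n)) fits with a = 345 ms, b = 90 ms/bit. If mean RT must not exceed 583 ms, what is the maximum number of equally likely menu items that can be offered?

6

Information budget: (583 − 345)/90 = 2.6444 bits, so n ≤ 2^2.6444 = 6.253 → at most 6.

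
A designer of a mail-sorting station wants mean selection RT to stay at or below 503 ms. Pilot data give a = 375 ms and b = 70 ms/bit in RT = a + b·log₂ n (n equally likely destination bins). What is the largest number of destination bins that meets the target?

Information budget: (503 − 375)/70 = 1.8286 bits, so n ≤ 2^1.8286 = 3.552 → at most 3.

3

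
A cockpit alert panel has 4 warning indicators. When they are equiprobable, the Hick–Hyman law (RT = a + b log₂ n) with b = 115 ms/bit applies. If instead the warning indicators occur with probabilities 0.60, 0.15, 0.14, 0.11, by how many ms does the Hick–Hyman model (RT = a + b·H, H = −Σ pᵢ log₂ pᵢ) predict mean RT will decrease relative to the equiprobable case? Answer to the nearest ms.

The RT saving is b·ΔH. Equiprobable H₀ = log₂(4) = 2.0000 bits; with the given probabilities H = 1.6001 bits.
b·(H₀ − H) = 115 × (2.0000 − 1.6001) = 45.99 ms.

46 ms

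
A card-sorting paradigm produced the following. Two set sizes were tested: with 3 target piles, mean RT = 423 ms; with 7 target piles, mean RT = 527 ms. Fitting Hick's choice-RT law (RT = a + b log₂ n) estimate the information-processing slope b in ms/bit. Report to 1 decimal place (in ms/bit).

85.1 ms/bit

The slope on a log₂ axis is (527 − 423) / (2.8074 − 1.5850) = 85.079 ms/bit.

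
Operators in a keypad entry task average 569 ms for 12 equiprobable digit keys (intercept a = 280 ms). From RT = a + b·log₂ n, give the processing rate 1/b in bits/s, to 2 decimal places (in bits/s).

Choice component = 569 − 280 = 289 ms over log₂(12) = 3.5850 bits.
b = 289 / 3.5850 = 80.615 ms/bit, so 1/b = 12.405 bits/s.

12.40 bits/s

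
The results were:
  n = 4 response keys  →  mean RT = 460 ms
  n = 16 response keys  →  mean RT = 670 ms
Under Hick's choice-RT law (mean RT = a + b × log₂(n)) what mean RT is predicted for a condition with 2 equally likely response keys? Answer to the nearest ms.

355 ms

With log₂ n on the abscissa the relation is linear; from the two conditions:
  b = (670 − 460) / (log₂ 16 − log₂ 4) = 210 / (4 − 2) = 105 ms/bit
  a = 460 − 105 × 2 = 250 ms
Then RT(2) = 250 + 105 × log₂ 2 = 250 + 105 × 1 ≈ 355.000 ms.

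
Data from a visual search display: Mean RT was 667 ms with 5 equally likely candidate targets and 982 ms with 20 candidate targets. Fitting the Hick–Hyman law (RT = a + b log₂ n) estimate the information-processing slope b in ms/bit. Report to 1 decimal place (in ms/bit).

b = (RT₂ − RT₁)/(log₂ n₂ − log₂ n₁) = (982 − 667)/(4.3219 − 2.3219) = 157.500 ms/bit.

157.5 ms/bit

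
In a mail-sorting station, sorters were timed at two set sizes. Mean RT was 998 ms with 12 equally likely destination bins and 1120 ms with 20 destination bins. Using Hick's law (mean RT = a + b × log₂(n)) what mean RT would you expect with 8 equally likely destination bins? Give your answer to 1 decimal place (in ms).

901.2 ms

RT is linear in log₂ n, so two points fix the line:
  b = (1120 − 998) / (log₂ 20 − log₂ 12) = 122 / (4.3219 − 3.5850) = 165.544 ms/bit
  a = 998 − 165.544 × 3.5850 = 404.532 ms
Then RT(8) = 404.532 + 165.544 × log₂ 8 = 404.532 + 165.544 × 3 ≈ 901.163 ms.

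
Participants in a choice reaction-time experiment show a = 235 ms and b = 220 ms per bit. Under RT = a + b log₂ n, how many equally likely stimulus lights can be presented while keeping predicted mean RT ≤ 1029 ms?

12

Information budget: (1029 − 235)/220 = 3.6091 bits, so n ≤ 2^3.6091 = 12.202 → at most 12.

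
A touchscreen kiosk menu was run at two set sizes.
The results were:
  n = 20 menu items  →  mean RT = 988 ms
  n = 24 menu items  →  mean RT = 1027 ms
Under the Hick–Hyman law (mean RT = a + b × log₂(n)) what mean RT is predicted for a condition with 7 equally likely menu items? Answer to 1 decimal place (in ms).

763.4 ms

RT is linear in log₂ n, so two points fix the line:
  b = (1027 − 988) / (log₂ 24 − log₂ 20) = 39 / (4.5850 − 4.3219) = 148.270 ms/bit
  a = 988 − 148.270 × 4.3219 = 347.190 ms
Then RT(7) = 347.190 + 148.270 × log₂ 7 = 347.190 + 148.270 × 2.8074 ≈ 763.435 ms.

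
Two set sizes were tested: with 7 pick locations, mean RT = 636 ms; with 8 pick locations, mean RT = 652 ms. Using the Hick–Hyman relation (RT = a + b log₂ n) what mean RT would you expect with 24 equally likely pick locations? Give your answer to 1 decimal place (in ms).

Solve the two-equation system in a and b:
  b = (652 − 636) / (log₂ 8 − log₂ 7) = 16 / (3 − 2.8074) = 83.054 ms/bit
  a = 636 − 83.054 × 2.8074 = 402.837 ms
Then RT(24) = 402.837 + 83.054 × log₂ 24 = 402.837 + 83.054 × 4.5850 ≈ 783.638 ms.

783.6 ms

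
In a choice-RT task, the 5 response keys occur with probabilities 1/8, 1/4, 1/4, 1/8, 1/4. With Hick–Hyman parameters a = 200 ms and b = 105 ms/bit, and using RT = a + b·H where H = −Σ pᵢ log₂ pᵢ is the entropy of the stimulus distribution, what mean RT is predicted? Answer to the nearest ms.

436 ms

H = −Σ pᵢ log₂ pᵢ = 0.125·3 + 0.25·2 + 0.25·2 + 0.125·3 + 0.25·2 = 2.250 bits.
RT = 200 + 105 × 2.250 = 436.25 ms.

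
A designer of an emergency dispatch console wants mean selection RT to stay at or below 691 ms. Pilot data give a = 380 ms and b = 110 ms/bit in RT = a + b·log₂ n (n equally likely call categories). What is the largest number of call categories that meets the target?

110·log₂ n ≤ 691 − 380 = 311, giving log₂ n ≤ 2.8273 and n ≤ 7.097. The largest whole number is 7.

7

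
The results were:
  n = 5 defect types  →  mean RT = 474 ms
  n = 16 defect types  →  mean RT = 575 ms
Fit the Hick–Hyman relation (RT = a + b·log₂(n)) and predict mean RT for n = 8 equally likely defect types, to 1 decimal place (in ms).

With log₂ n on the abscissa the relation is linear; from the two conditions:
  b = (575 − 474) / (log₂ 16 − log₂ 5) = 101 / (4 − 2.3219) = 60.188 ms/bit
  a = 474 − 60.188 × 2.3219 = 334.248 ms
Then RT(8) = 334.248 + 60.188 × log₂ 8 = 334.248 + 60.188 × 3 ≈ 514.812 ms.

514.8 ms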